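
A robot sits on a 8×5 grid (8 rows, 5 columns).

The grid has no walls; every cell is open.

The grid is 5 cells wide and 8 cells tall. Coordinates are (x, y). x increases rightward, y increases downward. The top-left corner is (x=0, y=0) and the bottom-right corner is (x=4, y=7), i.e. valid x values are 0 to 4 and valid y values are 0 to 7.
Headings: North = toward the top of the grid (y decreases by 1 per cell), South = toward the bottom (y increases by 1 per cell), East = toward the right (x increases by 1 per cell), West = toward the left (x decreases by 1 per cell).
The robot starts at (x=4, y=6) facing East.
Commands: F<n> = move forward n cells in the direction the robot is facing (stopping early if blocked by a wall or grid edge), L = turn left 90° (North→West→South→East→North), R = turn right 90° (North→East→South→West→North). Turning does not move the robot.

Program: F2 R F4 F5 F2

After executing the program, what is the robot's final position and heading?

Start: (x=4, y=6), facing East
  F2: move forward 0/2 (blocked), now at (x=4, y=6)
  R: turn right, now facing South
  F4: move forward 1/4 (blocked), now at (x=4, y=7)
  F5: move forward 0/5 (blocked), now at (x=4, y=7)
  F2: move forward 0/2 (blocked), now at (x=4, y=7)
Final: (x=4, y=7), facing South

Answer: Final position: (x=4, y=7), facing South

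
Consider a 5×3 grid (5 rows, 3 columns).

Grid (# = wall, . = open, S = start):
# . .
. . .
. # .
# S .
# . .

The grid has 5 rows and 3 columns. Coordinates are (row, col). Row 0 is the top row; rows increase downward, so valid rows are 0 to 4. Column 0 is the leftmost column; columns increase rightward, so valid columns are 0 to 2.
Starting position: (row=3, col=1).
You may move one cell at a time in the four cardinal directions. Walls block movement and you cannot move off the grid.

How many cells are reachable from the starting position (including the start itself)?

Answer: Reachable cells: 11

Derivation:
BFS flood-fill from (row=3, col=1):
  Distance 0: (row=3, col=1)
  Distance 1: (row=3, col=2), (row=4, col=1)
  Distance 2: (row=2, col=2), (row=4, col=2)
  Distance 3: (row=1, col=2)
  Distance 4: (row=0, col=2), (row=1, col=1)
  Distance 5: (row=0, col=1), (row=1, col=0)
  Distance 6: (row=2, col=0)
Total reachable: 11 (grid has 11 open cells total)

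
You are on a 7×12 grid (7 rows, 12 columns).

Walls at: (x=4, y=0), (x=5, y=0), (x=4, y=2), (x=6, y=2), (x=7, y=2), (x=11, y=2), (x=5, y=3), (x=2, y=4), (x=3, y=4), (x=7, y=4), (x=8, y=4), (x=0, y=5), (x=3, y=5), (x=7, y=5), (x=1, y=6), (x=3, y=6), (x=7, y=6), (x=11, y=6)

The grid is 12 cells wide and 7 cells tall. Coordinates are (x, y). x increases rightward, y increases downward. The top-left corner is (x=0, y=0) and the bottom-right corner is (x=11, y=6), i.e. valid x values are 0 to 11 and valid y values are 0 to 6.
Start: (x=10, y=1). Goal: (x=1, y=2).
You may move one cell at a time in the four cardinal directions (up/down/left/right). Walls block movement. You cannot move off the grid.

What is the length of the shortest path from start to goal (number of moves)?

BFS from (x=10, y=1) until reaching (x=1, y=2):
  Distance 0: (x=10, y=1)
  Distance 1: (x=10, y=0), (x=9, y=1), (x=11, y=1), (x=10, y=2)
  Distance 2: (x=9, y=0), (x=11, y=0), (x=8, y=1), (x=9, y=2), (x=10, y=3)
  Distance 3: (x=8, y=0), (x=7, y=1), (x=8, y=2), (x=9, y=3), (x=11, y=3), (x=10, y=4)
  Distance 4: (x=7, y=0), (x=6, y=1), (x=8, y=3), (x=9, y=4), (x=11, y=4), (x=10, y=5)
  Distance 5: (x=6, y=0), (x=5, y=1), (x=7, y=3), (x=9, y=5), (x=11, y=5), (x=10, y=6)
  Distance 6: (x=4, y=1), (x=5, y=2), (x=6, y=3), (x=8, y=5), (x=9, y=6)
  Distance 7: (x=3, y=1), (x=6, y=4), (x=8, y=6)
  Distance 8: (x=3, y=0), (x=2, y=1), (x=3, y=2), (x=5, y=4), (x=6, y=5)
  Distance 9: (x=2, y=0), (x=1, y=1), (x=2, y=2), (x=3, y=3), (x=4, y=4), (x=5, y=5), (x=6, y=6)
  Distance 10: (x=1, y=0), (x=0, y=1), (x=1, y=2), (x=2, y=3), (x=4, y=3), (x=4, y=5), (x=5, y=6)  <- goal reached here
One shortest path (10 moves): (x=10, y=1) -> (x=9, y=1) -> (x=8, y=1) -> (x=7, y=1) -> (x=6, y=1) -> (x=5, y=1) -> (x=4, y=1) -> (x=3, y=1) -> (x=2, y=1) -> (x=1, y=1) -> (x=1, y=2)

Answer: Shortest path length: 10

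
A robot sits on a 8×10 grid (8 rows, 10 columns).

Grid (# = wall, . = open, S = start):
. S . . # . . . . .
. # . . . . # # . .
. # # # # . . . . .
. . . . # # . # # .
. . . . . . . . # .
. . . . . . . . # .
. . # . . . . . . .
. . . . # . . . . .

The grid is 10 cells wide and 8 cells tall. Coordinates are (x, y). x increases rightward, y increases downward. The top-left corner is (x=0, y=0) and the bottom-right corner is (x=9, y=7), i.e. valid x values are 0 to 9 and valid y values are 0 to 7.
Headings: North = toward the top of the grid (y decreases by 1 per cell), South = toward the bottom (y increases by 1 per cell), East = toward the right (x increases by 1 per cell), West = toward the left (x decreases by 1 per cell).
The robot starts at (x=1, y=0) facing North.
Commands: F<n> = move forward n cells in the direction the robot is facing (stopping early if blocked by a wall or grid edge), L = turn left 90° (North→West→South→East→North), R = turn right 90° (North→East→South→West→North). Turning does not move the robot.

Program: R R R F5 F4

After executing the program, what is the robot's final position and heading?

Answer: Final position: (x=0, y=0), facing West

Derivation:
Start: (x=1, y=0), facing North
  R: turn right, now facing East
  R: turn right, now facing South
  R: turn right, now facing West
  F5: move forward 1/5 (blocked), now at (x=0, y=0)
  F4: move forward 0/4 (blocked), now at (x=0, y=0)
Final: (x=0, y=0), facing West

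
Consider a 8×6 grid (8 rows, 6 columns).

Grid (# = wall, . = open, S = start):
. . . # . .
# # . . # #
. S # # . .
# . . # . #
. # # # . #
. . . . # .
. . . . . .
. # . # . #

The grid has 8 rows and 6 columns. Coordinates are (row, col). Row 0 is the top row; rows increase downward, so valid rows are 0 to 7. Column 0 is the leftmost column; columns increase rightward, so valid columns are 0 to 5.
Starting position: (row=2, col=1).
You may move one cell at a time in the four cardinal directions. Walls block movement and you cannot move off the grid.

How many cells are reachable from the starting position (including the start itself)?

BFS flood-fill from (row=2, col=1):
  Distance 0: (row=2, col=1)
  Distance 1: (row=2, col=0), (row=3, col=1)
  Distance 2: (row=3, col=2)
Total reachable: 4 (grid has 30 open cells total)

Answer: Reachable cells: 4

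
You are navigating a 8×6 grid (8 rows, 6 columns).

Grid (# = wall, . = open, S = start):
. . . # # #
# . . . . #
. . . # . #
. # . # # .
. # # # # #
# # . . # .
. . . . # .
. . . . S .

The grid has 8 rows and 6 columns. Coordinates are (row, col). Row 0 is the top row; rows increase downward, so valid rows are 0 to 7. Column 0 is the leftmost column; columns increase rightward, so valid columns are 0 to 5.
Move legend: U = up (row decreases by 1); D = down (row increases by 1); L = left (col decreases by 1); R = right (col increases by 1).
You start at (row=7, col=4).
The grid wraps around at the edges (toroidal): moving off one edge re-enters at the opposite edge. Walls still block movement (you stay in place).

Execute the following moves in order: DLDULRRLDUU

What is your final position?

Start: (row=7, col=4)
  D (down): blocked, stay at (row=7, col=4)
  L (left): (row=7, col=4) -> (row=7, col=3)
  D (down): blocked, stay at (row=7, col=3)
  U (up): (row=7, col=3) -> (row=6, col=3)
  L (left): (row=6, col=3) -> (row=6, col=2)
  R (right): (row=6, col=2) -> (row=6, col=3)
  R (right): blocked, stay at (row=6, col=3)
  L (left): (row=6, col=3) -> (row=6, col=2)
  D (down): (row=6, col=2) -> (row=7, col=2)
  U (up): (row=7, col=2) -> (row=6, col=2)
  U (up): (row=6, col=2) -> (row=5, col=2)
Final: (row=5, col=2)

Answer: Final position: (row=5, col=2)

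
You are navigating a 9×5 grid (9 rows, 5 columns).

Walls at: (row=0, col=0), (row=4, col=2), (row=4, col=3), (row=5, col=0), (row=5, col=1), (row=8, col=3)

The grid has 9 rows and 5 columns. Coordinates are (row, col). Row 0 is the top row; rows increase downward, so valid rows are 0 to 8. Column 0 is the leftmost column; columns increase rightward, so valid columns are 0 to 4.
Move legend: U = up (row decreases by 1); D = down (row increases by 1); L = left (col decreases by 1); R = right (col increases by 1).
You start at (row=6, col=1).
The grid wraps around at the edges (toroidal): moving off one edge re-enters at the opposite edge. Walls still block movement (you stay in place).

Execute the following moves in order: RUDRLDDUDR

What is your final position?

Answer: Final position: (row=8, col=2)

Derivation:
Start: (row=6, col=1)
  R (right): (row=6, col=1) -> (row=6, col=2)
  U (up): (row=6, col=2) -> (row=5, col=2)
  D (down): (row=5, col=2) -> (row=6, col=2)
  R (right): (row=6, col=2) -> (row=6, col=3)
  L (left): (row=6, col=3) -> (row=6, col=2)
  D (down): (row=6, col=2) -> (row=7, col=2)
  D (down): (row=7, col=2) -> (row=8, col=2)
  U (up): (row=8, col=2) -> (row=7, col=2)
  D (down): (row=7, col=2) -> (row=8, col=2)
  R (right): blocked, stay at (row=8, col=2)
Final: (row=8, col=2)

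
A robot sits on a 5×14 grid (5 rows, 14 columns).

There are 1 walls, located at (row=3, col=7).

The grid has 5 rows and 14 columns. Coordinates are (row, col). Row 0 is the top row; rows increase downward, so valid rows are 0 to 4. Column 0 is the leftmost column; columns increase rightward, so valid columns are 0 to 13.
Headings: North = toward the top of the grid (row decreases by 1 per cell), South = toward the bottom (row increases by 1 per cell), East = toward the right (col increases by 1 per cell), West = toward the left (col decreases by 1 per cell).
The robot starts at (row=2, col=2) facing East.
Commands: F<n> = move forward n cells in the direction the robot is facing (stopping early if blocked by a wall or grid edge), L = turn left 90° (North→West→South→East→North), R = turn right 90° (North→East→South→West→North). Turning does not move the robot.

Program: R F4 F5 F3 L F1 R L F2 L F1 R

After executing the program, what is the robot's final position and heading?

Start: (row=2, col=2), facing East
  R: turn right, now facing South
  F4: move forward 2/4 (blocked), now at (row=4, col=2)
  F5: move forward 0/5 (blocked), now at (row=4, col=2)
  F3: move forward 0/3 (blocked), now at (row=4, col=2)
  L: turn left, now facing East
  F1: move forward 1, now at (row=4, col=3)
  R: turn right, now facing South
  L: turn left, now facing East
  F2: move forward 2, now at (row=4, col=5)
  L: turn left, now facing North
  F1: move forward 1, now at (row=3, col=5)
  R: turn right, now facing East
Final: (row=3, col=5), facing East

Answer: Final position: (row=3, col=5), facing East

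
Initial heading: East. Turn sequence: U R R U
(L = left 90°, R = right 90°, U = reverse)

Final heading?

Start: East
  U (U-turn (180°)) -> West
  R (right (90° clockwise)) -> North
  R (right (90° clockwise)) -> East
  U (U-turn (180°)) -> West
Final: West

Answer: Final heading: West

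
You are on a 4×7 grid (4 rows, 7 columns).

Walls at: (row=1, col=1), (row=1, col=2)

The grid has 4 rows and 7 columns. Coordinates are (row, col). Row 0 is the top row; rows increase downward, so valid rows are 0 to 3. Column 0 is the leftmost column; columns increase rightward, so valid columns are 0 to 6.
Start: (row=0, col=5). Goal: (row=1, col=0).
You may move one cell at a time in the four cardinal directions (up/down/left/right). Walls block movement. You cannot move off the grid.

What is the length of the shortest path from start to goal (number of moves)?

BFS from (row=0, col=5) until reaching (row=1, col=0):
  Distance 0: (row=0, col=5)
  Distance 1: (row=0, col=4), (row=0, col=6), (row=1, col=5)
  Distance 2: (row=0, col=3), (row=1, col=4), (row=1, col=6), (row=2, col=5)
  Distance 3: (row=0, col=2), (row=1, col=3), (row=2, col=4), (row=2, col=6), (row=3, col=5)
  Distance 4: (row=0, col=1), (row=2, col=3), (row=3, col=4), (row=3, col=6)
  Distance 5: (row=0, col=0), (row=2, col=2), (row=3, col=3)
  Distance 6: (row=1, col=0), (row=2, col=1), (row=3, col=2)  <- goal reached here
One shortest path (6 moves): (row=0, col=5) -> (row=0, col=4) -> (row=0, col=3) -> (row=0, col=2) -> (row=0, col=1) -> (row=0, col=0) -> (row=1, col=0)

Answer: Shortest path length: 6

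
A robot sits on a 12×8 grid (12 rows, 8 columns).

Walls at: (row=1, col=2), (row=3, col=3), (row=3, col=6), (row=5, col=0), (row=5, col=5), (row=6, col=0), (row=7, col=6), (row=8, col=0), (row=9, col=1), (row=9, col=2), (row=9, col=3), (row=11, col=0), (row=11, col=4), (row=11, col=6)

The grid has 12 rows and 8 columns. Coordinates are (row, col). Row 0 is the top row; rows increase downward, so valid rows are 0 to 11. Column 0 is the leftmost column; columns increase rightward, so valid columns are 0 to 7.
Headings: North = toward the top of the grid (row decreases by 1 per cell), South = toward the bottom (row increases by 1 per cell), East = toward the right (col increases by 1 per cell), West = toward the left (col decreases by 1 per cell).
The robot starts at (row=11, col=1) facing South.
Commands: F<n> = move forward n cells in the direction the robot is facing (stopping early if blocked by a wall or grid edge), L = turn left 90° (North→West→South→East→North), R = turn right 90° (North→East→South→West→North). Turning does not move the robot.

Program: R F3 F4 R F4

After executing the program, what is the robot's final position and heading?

Start: (row=11, col=1), facing South
  R: turn right, now facing West
  F3: move forward 0/3 (blocked), now at (row=11, col=1)
  F4: move forward 0/4 (blocked), now at (row=11, col=1)
  R: turn right, now facing North
  F4: move forward 1/4 (blocked), now at (row=10, col=1)
Final: (row=10, col=1), facing North

Answer: Final position: (row=10, col=1), facing North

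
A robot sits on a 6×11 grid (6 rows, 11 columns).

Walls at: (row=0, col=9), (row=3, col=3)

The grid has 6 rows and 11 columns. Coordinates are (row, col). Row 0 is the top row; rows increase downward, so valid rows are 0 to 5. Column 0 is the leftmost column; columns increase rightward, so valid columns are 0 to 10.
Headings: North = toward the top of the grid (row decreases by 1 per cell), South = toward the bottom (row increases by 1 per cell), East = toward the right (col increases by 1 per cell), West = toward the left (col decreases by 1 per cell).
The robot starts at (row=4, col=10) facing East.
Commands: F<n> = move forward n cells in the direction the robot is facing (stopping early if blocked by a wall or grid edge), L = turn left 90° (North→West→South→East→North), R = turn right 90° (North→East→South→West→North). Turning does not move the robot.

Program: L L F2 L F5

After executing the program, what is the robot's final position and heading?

Start: (row=4, col=10), facing East
  L: turn left, now facing North
  L: turn left, now facing West
  F2: move forward 2, now at (row=4, col=8)
  L: turn left, now facing South
  F5: move forward 1/5 (blocked), now at (row=5, col=8)
Final: (row=5, col=8), facing South

Answer: Final position: (row=5, col=8), facing South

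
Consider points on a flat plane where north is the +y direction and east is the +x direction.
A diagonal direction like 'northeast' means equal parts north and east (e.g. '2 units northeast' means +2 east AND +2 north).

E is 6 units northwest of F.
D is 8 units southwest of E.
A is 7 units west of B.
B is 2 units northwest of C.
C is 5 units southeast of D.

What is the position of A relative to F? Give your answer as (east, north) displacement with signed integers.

Answer: A is at (east=-18, north=-5) relative to F.

Derivation:
Place F at the origin (east=0, north=0).
  E is 6 units northwest of F: delta (east=-6, north=+6); E at (east=-6, north=6).
  D is 8 units southwest of E: delta (east=-8, north=-8); D at (east=-14, north=-2).
  C is 5 units southeast of D: delta (east=+5, north=-5); C at (east=-9, north=-7).
  B is 2 units northwest of C: delta (east=-2, north=+2); B at (east=-11, north=-5).
  A is 7 units west of B: delta (east=-7, north=+0); A at (east=-18, north=-5).
Therefore A relative to F: (east=-18, north=-5).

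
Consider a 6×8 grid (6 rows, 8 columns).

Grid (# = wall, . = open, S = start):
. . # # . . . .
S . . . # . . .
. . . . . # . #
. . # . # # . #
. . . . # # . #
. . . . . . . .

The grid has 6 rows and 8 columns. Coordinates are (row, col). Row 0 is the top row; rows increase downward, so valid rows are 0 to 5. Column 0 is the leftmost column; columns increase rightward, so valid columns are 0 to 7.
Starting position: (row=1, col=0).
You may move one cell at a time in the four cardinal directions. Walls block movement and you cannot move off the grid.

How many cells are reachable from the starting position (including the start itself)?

BFS flood-fill from (row=1, col=0):
  Distance 0: (row=1, col=0)
  Distance 1: (row=0, col=0), (row=1, col=1), (row=2, col=0)
  Distance 2: (row=0, col=1), (row=1, col=2), (row=2, col=1), (row=3, col=0)
  Distance 3: (row=1, col=3), (row=2, col=2), (row=3, col=1), (row=4, col=0)
  Distance 4: (row=2, col=3), (row=4, col=1), (row=5, col=0)
  Distance 5: (row=2, col=4), (row=3, col=3), (row=4, col=2), (row=5, col=1)
  Distance 6: (row=4, col=3), (row=5, col=2)
  Distance 7: (row=5, col=3)
  Distance 8: (row=5, col=4)
  Distance 9: (row=5, col=5)
  Distance 10: (row=5, col=6)
  Distance 11: (row=4, col=6), (row=5, col=7)
  Distance 12: (row=3, col=6)
  Distance 13: (row=2, col=6)
  Distance 14: (row=1, col=6)
  Distance 15: (row=0, col=6), (row=1, col=5), (row=1, col=7)
  Distance 16: (row=0, col=5), (row=0, col=7)
  Distance 17: (row=0, col=4)
Total reachable: 36 (grid has 36 open cells total)

Answer: Reachable cells: 36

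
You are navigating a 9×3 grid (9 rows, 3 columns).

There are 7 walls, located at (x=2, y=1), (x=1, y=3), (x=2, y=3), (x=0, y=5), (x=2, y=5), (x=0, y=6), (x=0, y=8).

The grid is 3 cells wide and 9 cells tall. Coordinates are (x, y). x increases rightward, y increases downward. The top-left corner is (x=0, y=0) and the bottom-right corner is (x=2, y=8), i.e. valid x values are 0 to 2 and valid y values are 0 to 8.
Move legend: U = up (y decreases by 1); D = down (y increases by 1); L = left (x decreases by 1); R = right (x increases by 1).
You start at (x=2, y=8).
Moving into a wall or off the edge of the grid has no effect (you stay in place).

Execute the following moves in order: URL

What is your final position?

Start: (x=2, y=8)
  U (up): (x=2, y=8) -> (x=2, y=7)
  R (right): blocked, stay at (x=2, y=7)
  L (left): (x=2, y=7) -> (x=1, y=7)
Final: (x=1, y=7)

Answer: Final position: (x=1, y=7)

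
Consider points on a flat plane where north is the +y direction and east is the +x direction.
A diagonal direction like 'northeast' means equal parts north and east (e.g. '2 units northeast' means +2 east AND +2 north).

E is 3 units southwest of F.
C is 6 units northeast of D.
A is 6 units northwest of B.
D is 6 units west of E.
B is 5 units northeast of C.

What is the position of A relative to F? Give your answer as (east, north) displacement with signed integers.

Place F at the origin (east=0, north=0).
  E is 3 units southwest of F: delta (east=-3, north=-3); E at (east=-3, north=-3).
  D is 6 units west of E: delta (east=-6, north=+0); D at (east=-9, north=-3).
  C is 6 units northeast of D: delta (east=+6, north=+6); C at (east=-3, north=3).
  B is 5 units northeast of C: delta (east=+5, north=+5); B at (east=2, north=8).
  A is 6 units northwest of B: delta (east=-6, north=+6); A at (east=-4, north=14).
Therefore A relative to F: (east=-4, north=14).

Answer: A is at (east=-4, north=14) relative to F.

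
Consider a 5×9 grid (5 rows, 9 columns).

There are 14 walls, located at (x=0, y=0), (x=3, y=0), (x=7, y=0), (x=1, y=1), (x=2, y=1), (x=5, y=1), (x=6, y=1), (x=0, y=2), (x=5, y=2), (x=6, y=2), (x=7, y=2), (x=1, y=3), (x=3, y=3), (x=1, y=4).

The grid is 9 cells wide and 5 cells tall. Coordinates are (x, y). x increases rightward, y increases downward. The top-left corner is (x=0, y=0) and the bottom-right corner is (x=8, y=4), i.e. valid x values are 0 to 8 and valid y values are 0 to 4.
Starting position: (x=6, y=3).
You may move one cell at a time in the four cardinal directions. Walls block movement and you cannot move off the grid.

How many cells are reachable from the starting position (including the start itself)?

Answer: Reachable cells: 26

Derivation:
BFS flood-fill from (x=6, y=3):
  Distance 0: (x=6, y=3)
  Distance 1: (x=5, y=3), (x=7, y=3), (x=6, y=4)
  Distance 2: (x=4, y=3), (x=8, y=3), (x=5, y=4), (x=7, y=4)
  Distance 3: (x=4, y=2), (x=8, y=2), (x=4, y=4), (x=8, y=4)
  Distance 4: (x=4, y=1), (x=8, y=1), (x=3, y=2), (x=3, y=4)
  Distance 5: (x=4, y=0), (x=8, y=0), (x=3, y=1), (x=7, y=1), (x=2, y=2), (x=2, y=4)
  Distance 6: (x=5, y=0), (x=1, y=2), (x=2, y=3)
  Distance 7: (x=6, y=0)
Total reachable: 26 (grid has 31 open cells total)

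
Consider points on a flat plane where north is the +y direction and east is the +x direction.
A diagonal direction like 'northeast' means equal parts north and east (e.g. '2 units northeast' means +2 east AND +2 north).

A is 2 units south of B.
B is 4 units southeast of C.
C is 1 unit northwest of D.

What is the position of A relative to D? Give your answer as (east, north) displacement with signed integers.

Place D at the origin (east=0, north=0).
  C is 1 unit northwest of D: delta (east=-1, north=+1); C at (east=-1, north=1).
  B is 4 units southeast of C: delta (east=+4, north=-4); B at (east=3, north=-3).
  A is 2 units south of B: delta (east=+0, north=-2); A at (east=3, north=-5).
Therefore A relative to D: (east=3, north=-5).

Answer: A is at (east=3, north=-5) relative to D.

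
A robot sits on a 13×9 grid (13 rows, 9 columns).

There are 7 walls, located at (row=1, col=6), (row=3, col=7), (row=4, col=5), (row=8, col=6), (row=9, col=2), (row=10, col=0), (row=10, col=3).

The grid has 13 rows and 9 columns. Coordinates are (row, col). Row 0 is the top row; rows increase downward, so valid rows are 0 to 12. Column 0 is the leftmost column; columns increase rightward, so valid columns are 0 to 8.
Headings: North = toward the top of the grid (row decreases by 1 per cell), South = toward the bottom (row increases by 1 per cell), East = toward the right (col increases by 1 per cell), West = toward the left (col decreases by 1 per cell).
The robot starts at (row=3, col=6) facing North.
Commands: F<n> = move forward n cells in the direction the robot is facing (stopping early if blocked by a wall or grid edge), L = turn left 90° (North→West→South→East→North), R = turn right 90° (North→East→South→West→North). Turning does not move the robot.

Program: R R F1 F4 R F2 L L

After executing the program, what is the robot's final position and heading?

Start: (row=3, col=6), facing North
  R: turn right, now facing East
  R: turn right, now facing South
  F1: move forward 1, now at (row=4, col=6)
  F4: move forward 3/4 (blocked), now at (row=7, col=6)
  R: turn right, now facing West
  F2: move forward 2, now at (row=7, col=4)
  L: turn left, now facing South
  L: turn left, now facing East
Final: (row=7, col=4), facing East

Answer: Final position: (row=7, col=4), facing East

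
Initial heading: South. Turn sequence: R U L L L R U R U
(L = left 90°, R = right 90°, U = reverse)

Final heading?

Start: South
  R (right (90° clockwise)) -> West
  U (U-turn (180°)) -> East
  L (left (90° counter-clockwise)) -> North
  L (left (90° counter-clockwise)) -> West
  L (left (90° counter-clockwise)) -> South
  R (right (90° clockwise)) -> West
  U (U-turn (180°)) -> East
  R (right (90° clockwise)) -> South
  U (U-turn (180°)) -> North
Final: North

Answer: Final heading: North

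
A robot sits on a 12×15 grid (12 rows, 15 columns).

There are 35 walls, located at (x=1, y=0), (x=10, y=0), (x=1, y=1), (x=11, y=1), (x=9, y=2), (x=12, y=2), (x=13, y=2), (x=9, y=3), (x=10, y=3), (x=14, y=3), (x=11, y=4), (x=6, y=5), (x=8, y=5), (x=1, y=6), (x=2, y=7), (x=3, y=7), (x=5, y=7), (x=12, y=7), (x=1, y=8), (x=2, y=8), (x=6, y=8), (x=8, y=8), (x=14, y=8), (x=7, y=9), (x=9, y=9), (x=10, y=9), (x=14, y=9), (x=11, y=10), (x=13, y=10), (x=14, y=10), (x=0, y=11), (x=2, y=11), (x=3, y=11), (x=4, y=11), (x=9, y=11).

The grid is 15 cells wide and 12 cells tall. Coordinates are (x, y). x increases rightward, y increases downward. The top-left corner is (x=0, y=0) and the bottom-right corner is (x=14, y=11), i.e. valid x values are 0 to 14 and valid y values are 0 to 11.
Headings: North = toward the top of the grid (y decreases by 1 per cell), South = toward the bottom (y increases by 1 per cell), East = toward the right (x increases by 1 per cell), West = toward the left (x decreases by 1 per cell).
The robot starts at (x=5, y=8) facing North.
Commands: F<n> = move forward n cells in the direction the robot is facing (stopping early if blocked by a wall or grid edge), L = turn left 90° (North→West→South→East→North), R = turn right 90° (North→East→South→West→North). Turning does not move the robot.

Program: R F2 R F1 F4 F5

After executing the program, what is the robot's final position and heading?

Answer: Final position: (x=5, y=11), facing South

Derivation:
Start: (x=5, y=8), facing North
  R: turn right, now facing East
  F2: move forward 0/2 (blocked), now at (x=5, y=8)
  R: turn right, now facing South
  F1: move forward 1, now at (x=5, y=9)
  F4: move forward 2/4 (blocked), now at (x=5, y=11)
  F5: move forward 0/5 (blocked), now at (x=5, y=11)
Final: (x=5, y=11), facing South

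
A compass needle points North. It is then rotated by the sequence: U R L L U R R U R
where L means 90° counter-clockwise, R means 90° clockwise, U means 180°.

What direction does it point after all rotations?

Answer: Final heading: North

Derivation:
Start: North
  U (U-turn (180°)) -> South
  R (right (90° clockwise)) -> West
  L (left (90° counter-clockwise)) -> South
  L (left (90° counter-clockwise)) -> East
  U (U-turn (180°)) -> West
  R (right (90° clockwise)) -> North
  R (right (90° clockwise)) -> East
  U (U-turn (180°)) -> West
  R (right (90° clockwise)) -> North
Final: North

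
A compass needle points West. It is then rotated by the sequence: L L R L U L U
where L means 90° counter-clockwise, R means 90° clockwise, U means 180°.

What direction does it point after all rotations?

Start: West
  L (left (90° counter-clockwise)) -> South
  L (left (90° counter-clockwise)) -> East
  R (right (90° clockwise)) -> South
  L (left (90° counter-clockwise)) -> East
  U (U-turn (180°)) -> West
  L (left (90° counter-clockwise)) -> South
  U (U-turn (180°)) -> North
Final: North

Answer: Final heading: North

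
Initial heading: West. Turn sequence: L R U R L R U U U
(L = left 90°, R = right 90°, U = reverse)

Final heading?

Answer: Final heading: North

Derivation:
Start: West
  L (left (90° counter-clockwise)) -> South
  R (right (90° clockwise)) -> West
  U (U-turn (180°)) -> East
  R (right (90° clockwise)) -> South
  L (left (90° counter-clockwise)) -> East
  R (right (90° clockwise)) -> South
  U (U-turn (180°)) -> North
  U (U-turn (180°)) -> South
  U (U-turn (180°)) -> North
Final: North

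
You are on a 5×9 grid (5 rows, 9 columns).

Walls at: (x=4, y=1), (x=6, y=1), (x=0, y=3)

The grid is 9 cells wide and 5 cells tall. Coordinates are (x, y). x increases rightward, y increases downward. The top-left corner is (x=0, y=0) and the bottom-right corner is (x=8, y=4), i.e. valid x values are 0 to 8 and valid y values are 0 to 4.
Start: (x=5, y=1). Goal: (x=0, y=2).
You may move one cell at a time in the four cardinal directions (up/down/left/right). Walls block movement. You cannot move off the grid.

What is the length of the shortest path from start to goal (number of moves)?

Answer: Shortest path length: 6

Derivation:
BFS from (x=5, y=1) until reaching (x=0, y=2):
  Distance 0: (x=5, y=1)
  Distance 1: (x=5, y=0), (x=5, y=2)
  Distance 2: (x=4, y=0), (x=6, y=0), (x=4, y=2), (x=6, y=2), (x=5, y=3)
  Distance 3: (x=3, y=0), (x=7, y=0), (x=3, y=2), (x=7, y=2), (x=4, y=3), (x=6, y=3), (x=5, y=4)
  Distance 4: (x=2, y=0), (x=8, y=0), (x=3, y=1), (x=7, y=1), (x=2, y=2), (x=8, y=2), (x=3, y=3), (x=7, y=3), (x=4, y=4), (x=6, y=4)
  Distance 5: (x=1, y=0), (x=2, y=1), (x=8, y=1), (x=1, y=2), (x=2, y=3), (x=8, y=3), (x=3, y=4), (x=7, y=4)
  Distance 6: (x=0, y=0), (x=1, y=1), (x=0, y=2), (x=1, y=3), (x=2, y=4), (x=8, y=4)  <- goal reached here
One shortest path (6 moves): (x=5, y=1) -> (x=5, y=2) -> (x=4, y=2) -> (x=3, y=2) -> (x=2, y=2) -> (x=1, y=2) -> (x=0, y=2)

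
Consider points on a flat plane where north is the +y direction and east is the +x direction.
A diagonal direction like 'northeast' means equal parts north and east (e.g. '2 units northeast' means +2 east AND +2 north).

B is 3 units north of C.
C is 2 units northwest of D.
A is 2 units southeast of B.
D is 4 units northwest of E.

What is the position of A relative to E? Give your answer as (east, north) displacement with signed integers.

Answer: A is at (east=-4, north=7) relative to E.

Derivation:
Place E at the origin (east=0, north=0).
  D is 4 units northwest of E: delta (east=-4, north=+4); D at (east=-4, north=4).
  C is 2 units northwest of D: delta (east=-2, north=+2); C at (east=-6, north=6).
  B is 3 units north of C: delta (east=+0, north=+3); B at (east=-6, north=9).
  A is 2 units southeast of B: delta (east=+2, north=-2); A at (east=-4, north=7).
Therefore A relative to E: (east=-4, north=7).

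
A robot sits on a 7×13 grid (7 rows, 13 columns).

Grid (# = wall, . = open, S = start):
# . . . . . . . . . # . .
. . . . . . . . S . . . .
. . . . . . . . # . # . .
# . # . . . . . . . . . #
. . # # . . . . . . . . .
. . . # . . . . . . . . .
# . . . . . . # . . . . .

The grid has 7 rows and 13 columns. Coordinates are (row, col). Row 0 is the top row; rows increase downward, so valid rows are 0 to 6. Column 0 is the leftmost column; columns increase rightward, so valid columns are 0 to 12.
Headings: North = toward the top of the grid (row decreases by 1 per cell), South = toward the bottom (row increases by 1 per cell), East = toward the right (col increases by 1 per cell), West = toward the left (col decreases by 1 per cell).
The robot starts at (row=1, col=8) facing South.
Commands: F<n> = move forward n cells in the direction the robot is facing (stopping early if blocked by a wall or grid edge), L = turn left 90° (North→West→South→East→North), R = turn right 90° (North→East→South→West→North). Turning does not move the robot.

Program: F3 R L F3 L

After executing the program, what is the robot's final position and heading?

Answer: Final position: (row=1, col=8), facing East

Derivation:
Start: (row=1, col=8), facing South
  F3: move forward 0/3 (blocked), now at (row=1, col=8)
  R: turn right, now facing West
  L: turn left, now facing South
  F3: move forward 0/3 (blocked), now at (row=1, col=8)
  L: turn left, now facing East
Final: (row=1, col=8), facing East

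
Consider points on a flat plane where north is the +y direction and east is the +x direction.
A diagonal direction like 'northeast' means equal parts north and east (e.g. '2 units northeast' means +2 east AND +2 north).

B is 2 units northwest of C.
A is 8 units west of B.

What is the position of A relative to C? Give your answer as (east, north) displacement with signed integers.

Place C at the origin (east=0, north=0).
  B is 2 units northwest of C: delta (east=-2, north=+2); B at (east=-2, north=2).
  A is 8 units west of B: delta (east=-8, north=+0); A at (east=-10, north=2).
Therefore A relative to C: (east=-10, north=2).

Answer: A is at (east=-10, north=2) relative to C.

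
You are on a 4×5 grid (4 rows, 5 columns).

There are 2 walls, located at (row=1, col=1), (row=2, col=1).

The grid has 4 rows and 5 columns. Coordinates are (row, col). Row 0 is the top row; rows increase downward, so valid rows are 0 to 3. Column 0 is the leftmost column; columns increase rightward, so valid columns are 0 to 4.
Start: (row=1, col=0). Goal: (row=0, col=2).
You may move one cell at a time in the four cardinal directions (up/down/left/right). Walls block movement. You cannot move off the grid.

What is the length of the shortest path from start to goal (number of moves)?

BFS from (row=1, col=0) until reaching (row=0, col=2):
  Distance 0: (row=1, col=0)
  Distance 1: (row=0, col=0), (row=2, col=0)
  Distance 2: (row=0, col=1), (row=3, col=0)
  Distance 3: (row=0, col=2), (row=3, col=1)  <- goal reached here
One shortest path (3 moves): (row=1, col=0) -> (row=0, col=0) -> (row=0, col=1) -> (row=0, col=2)

Answer: Shortest path length: 3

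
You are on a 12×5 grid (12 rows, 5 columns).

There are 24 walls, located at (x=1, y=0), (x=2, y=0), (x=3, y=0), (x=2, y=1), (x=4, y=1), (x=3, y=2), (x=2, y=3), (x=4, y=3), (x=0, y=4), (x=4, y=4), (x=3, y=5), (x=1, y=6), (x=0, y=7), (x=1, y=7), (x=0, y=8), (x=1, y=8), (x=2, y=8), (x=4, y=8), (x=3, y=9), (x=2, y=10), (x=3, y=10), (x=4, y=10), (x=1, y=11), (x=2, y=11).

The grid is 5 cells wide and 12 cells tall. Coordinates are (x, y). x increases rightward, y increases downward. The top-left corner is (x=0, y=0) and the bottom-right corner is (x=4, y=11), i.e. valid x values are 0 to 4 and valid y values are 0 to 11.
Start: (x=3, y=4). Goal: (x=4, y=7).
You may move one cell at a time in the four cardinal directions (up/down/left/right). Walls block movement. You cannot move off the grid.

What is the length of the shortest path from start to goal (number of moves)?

BFS from (x=3, y=4) until reaching (x=4, y=7):
  Distance 0: (x=3, y=4)
  Distance 1: (x=3, y=3), (x=2, y=4)
  Distance 2: (x=1, y=4), (x=2, y=5)
  Distance 3: (x=1, y=3), (x=1, y=5), (x=2, y=6)
  Distance 4: (x=1, y=2), (x=0, y=3), (x=0, y=5), (x=3, y=6), (x=2, y=7)
  Distance 5: (x=1, y=1), (x=0, y=2), (x=2, y=2), (x=0, y=6), (x=4, y=6), (x=3, y=7)
  Distance 6: (x=0, y=1), (x=4, y=5), (x=4, y=7), (x=3, y=8)  <- goal reached here
One shortest path (6 moves): (x=3, y=4) -> (x=2, y=4) -> (x=2, y=5) -> (x=2, y=6) -> (x=3, y=6) -> (x=4, y=6) -> (x=4, y=7)

Answer: Shortest path length: 6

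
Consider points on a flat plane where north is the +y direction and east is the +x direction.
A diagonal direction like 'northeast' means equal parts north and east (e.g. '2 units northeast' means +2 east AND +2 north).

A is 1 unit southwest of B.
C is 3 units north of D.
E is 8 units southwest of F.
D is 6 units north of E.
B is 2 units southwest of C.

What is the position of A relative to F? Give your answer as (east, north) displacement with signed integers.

Place F at the origin (east=0, north=0).
  E is 8 units southwest of F: delta (east=-8, north=-8); E at (east=-8, north=-8).
  D is 6 units north of E: delta (east=+0, north=+6); D at (east=-8, north=-2).
  C is 3 units north of D: delta (east=+0, north=+3); C at (east=-8, north=1).
  B is 2 units southwest of C: delta (east=-2, north=-2); B at (east=-10, north=-1).
  A is 1 unit southwest of B: delta (east=-1, north=-1); A at (east=-11, north=-2).
Therefore A relative to F: (east=-11, north=-2).

Answer: A is at (east=-11, north=-2) relative to F.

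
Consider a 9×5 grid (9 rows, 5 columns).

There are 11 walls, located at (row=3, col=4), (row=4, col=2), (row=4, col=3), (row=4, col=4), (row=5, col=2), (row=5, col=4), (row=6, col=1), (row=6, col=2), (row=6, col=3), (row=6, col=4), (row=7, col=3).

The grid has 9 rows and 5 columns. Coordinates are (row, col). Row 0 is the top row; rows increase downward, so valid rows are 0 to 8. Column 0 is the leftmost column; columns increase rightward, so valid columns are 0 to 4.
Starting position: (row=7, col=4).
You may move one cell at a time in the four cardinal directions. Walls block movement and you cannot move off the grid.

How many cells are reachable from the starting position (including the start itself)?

BFS flood-fill from (row=7, col=4):
  Distance 0: (row=7, col=4)
  Distance 1: (row=8, col=4)
  Distance 2: (row=8, col=3)
  Distance 3: (row=8, col=2)
  Distance 4: (row=7, col=2), (row=8, col=1)
  Distance 5: (row=7, col=1), (row=8, col=0)
  Distance 6: (row=7, col=0)
  Distance 7: (row=6, col=0)
  Distance 8: (row=5, col=0)
  Distance 9: (row=4, col=0), (row=5, col=1)
  Distance 10: (row=3, col=0), (row=4, col=1)
  Distance 11: (row=2, col=0), (row=3, col=1)
  Distance 12: (row=1, col=0), (row=2, col=1), (row=3, col=2)
  Distance 13: (row=0, col=0), (row=1, col=1), (row=2, col=2), (row=3, col=3)
  Distance 14: (row=0, col=1), (row=1, col=2), (row=2, col=3)
  Distance 15: (row=0, col=2), (row=1, col=3), (row=2, col=4)
  Distance 16: (row=0, col=3), (row=1, col=4)
  Distance 17: (row=0, col=4)
Total reachable: 33 (grid has 34 open cells total)

Answer: Reachable cells: 33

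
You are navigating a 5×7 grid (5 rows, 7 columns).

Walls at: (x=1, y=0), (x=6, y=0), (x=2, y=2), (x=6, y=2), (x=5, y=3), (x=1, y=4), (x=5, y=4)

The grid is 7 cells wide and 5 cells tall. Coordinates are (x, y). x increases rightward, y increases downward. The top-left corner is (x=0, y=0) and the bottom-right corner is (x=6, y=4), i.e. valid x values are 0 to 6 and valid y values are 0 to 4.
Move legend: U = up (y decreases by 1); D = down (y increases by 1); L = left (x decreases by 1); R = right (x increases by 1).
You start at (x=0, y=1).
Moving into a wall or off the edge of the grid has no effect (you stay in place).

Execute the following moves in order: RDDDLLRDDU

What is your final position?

Start: (x=0, y=1)
  R (right): (x=0, y=1) -> (x=1, y=1)
  D (down): (x=1, y=1) -> (x=1, y=2)
  D (down): (x=1, y=2) -> (x=1, y=3)
  D (down): blocked, stay at (x=1, y=3)
  L (left): (x=1, y=3) -> (x=0, y=3)
  L (left): blocked, stay at (x=0, y=3)
  R (right): (x=0, y=3) -> (x=1, y=3)
  D (down): blocked, stay at (x=1, y=3)
  D (down): blocked, stay at (x=1, y=3)
  U (up): (x=1, y=3) -> (x=1, y=2)
Final: (x=1, y=2)

Answer: Final position: (x=1, y=2)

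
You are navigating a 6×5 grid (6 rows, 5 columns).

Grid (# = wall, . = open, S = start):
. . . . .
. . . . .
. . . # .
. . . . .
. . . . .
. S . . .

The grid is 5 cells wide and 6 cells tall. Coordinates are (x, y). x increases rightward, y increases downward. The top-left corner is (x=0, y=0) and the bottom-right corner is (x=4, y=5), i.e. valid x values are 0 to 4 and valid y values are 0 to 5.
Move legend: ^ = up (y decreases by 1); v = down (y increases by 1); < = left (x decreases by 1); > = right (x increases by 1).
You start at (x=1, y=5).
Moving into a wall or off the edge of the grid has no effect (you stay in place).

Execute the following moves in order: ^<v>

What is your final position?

Start: (x=1, y=5)
  ^ (up): (x=1, y=5) -> (x=1, y=4)
  < (left): (x=1, y=4) -> (x=0, y=4)
  v (down): (x=0, y=4) -> (x=0, y=5)
  > (right): (x=0, y=5) -> (x=1, y=5)
Final: (x=1, y=5)

Answer: Final position: (x=1, y=5)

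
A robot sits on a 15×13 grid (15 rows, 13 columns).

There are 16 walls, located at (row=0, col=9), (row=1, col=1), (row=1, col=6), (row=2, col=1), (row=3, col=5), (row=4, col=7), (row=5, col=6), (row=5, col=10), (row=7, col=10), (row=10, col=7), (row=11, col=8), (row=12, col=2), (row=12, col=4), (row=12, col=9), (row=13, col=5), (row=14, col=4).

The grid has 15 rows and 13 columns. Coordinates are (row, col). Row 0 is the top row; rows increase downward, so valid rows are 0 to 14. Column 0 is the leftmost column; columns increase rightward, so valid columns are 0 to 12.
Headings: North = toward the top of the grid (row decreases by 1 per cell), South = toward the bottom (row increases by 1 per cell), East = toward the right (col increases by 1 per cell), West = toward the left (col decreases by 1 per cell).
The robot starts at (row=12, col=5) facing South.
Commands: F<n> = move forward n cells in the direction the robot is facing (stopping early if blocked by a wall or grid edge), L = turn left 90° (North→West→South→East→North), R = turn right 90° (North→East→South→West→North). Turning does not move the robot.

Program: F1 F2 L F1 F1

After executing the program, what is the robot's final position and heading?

Answer: Final position: (row=12, col=7), facing East

Derivation:
Start: (row=12, col=5), facing South
  F1: move forward 0/1 (blocked), now at (row=12, col=5)
  F2: move forward 0/2 (blocked), now at (row=12, col=5)
  L: turn left, now facing East
  F1: move forward 1, now at (row=12, col=6)
  F1: move forward 1, now at (row=12, col=7)
Final: (row=12, col=7), facing East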